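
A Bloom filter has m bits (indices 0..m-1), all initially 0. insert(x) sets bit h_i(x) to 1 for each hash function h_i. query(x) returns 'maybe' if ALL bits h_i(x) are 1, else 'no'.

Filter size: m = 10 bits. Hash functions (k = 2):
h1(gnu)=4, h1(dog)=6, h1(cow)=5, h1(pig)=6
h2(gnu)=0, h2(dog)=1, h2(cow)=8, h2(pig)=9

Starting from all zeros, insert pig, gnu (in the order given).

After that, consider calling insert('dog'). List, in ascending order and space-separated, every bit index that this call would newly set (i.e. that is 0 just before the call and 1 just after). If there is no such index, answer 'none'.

Start: bits=0000000000
After insert 'pig': sets bits 6 9 -> bits=0000001001
After insert 'gnu': sets bits 0 4 -> bits=1000101001
insert 'dog' would touch bits 1 6; currently bit1=0, bit6=1
Bits that are 0 among those (would change 0->1): 1

Answer: 1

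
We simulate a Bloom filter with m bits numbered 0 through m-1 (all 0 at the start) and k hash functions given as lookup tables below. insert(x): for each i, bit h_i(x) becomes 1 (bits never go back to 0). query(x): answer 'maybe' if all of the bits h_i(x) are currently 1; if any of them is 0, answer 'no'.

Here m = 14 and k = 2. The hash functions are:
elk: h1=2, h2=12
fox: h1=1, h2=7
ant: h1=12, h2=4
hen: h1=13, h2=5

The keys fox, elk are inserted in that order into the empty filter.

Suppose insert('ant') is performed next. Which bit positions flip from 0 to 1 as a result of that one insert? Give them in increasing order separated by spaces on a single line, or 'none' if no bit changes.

Start: bits=00000000000000
After insert 'fox': sets bits 1 7 -> bits=01000001000000
After insert 'elk': sets bits 2 12 -> bits=01100001000010
insert 'ant' would touch bits 4 12; currently bit4=0, bit12=1
Bits that are 0 among those (would change 0->1): 4

Answer: 4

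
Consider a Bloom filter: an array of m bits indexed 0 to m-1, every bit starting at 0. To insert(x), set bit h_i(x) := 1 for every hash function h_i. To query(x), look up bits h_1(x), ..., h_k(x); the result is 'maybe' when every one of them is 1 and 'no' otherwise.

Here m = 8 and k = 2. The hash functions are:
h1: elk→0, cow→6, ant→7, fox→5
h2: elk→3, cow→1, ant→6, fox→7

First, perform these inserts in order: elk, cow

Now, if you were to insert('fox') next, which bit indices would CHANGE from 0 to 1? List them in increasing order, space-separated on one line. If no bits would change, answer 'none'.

Answer: 5 7

Derivation:
Start: bits=00000000
After insert 'elk': sets bits 0 3 -> bits=10010000
After insert 'cow': sets bits 1 6 -> bits=11010010
insert 'fox' would touch bits 5 7; currently bit5=0, bit7=0
Bits that are 0 among those (would change 0->1): 5 7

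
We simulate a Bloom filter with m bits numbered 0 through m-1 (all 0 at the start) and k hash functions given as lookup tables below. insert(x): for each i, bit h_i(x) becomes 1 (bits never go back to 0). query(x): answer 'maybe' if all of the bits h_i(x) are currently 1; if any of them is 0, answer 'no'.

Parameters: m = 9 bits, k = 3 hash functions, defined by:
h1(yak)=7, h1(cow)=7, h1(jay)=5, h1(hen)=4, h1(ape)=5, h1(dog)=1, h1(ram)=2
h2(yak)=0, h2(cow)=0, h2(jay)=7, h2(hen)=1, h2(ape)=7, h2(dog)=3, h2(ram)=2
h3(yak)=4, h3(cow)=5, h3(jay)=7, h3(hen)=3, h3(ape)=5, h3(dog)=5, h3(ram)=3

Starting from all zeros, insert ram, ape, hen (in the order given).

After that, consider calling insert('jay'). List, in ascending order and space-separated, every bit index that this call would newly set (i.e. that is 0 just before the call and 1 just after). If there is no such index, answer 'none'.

Answer: none

Derivation:
Start: bits=000000000
After insert 'ram': sets bits 2 3 -> bits=001100000
After insert 'ape': sets bits 5 7 -> bits=001101010
After insert 'hen': sets bits 1 3 4 -> bits=011111010
insert 'jay' would touch bits 5 7; currently bit5=1, bit7=1
Bits that are 0 among those (would change 0->1): none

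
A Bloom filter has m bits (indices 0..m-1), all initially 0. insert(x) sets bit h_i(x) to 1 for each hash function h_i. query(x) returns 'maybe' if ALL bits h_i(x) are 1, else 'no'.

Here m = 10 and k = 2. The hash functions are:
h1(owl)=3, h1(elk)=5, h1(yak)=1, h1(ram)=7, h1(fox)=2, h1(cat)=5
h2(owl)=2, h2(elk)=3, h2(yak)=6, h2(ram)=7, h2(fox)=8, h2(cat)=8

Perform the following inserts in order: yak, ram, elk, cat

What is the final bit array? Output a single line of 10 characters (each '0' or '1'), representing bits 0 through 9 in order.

Start: bits=0000000000
After insert 'yak': sets bits 1 6 -> bits=0100001000
After insert 'ram': sets bits 7 -> bits=0100001100
After insert 'elk': sets bits 3 5 -> bits=0101011100
After insert 'cat': sets bits 5 8 -> bits=0101011110

Answer: 0101011110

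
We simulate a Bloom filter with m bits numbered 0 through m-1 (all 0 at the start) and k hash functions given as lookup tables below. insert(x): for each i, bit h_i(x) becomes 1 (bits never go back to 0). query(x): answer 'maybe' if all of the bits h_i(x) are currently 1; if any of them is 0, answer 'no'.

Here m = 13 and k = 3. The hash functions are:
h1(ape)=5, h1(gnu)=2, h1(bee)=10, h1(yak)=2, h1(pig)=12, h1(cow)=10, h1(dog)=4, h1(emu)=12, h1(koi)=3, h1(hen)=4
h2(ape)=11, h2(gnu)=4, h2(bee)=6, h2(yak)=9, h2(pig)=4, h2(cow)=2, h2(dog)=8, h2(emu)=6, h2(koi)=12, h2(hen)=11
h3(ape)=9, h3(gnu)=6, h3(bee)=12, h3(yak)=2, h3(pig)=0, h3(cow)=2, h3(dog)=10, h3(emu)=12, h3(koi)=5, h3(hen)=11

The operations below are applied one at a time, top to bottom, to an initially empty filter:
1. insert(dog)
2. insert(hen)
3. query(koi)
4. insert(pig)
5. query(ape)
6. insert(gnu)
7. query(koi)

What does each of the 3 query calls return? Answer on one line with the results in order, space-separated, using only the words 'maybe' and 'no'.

Answer: no no no

Derivation:
Start: bits=0000000000000
Op 1: insert dog -> sets bits 4 8 10 -> bits=0000100010100
Op 2: insert hen -> sets bits 4 11 -> bits=0000100010110
Op 3: query koi -> checks bit3=0, bit5=0, bit12=0 (has a 0) -> no
Op 4: insert pig -> sets bits 0 4 12 -> bits=1000100010111
Op 5: query ape -> checks bit5=0, bit9=0, bit11=1 (has a 0) -> no
Op 6: insert gnu -> sets bits 2 4 6 -> bits=1010101010111
Op 7: query koi -> checks bit3=0, bit5=0, bit12=1 (has a 0) -> no
Query results in order: no no no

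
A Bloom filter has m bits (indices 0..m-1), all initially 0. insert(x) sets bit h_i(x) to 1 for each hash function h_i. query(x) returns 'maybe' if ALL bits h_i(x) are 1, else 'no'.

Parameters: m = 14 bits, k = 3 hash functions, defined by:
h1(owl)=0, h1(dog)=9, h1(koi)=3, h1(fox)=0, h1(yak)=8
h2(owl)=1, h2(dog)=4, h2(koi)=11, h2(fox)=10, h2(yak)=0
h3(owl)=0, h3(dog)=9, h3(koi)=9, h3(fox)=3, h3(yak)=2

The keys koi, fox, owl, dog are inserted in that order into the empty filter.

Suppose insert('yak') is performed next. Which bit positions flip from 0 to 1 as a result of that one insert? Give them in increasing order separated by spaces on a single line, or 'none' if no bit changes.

Answer: 2 8

Derivation:
Start: bits=00000000000000
After insert 'koi': sets bits 3 9 11 -> bits=00010000010100
After insert 'fox': sets bits 0 3 10 -> bits=10010000011100
After insert 'owl': sets bits 0 1 -> bits=11010000011100
After insert 'dog': sets bits 4 9 -> bits=11011000011100
insert 'yak' would touch bits 0 2 8; currently bit0=1, bit2=0, bit8=0
Bits that are 0 among those (would change 0->1): 2 8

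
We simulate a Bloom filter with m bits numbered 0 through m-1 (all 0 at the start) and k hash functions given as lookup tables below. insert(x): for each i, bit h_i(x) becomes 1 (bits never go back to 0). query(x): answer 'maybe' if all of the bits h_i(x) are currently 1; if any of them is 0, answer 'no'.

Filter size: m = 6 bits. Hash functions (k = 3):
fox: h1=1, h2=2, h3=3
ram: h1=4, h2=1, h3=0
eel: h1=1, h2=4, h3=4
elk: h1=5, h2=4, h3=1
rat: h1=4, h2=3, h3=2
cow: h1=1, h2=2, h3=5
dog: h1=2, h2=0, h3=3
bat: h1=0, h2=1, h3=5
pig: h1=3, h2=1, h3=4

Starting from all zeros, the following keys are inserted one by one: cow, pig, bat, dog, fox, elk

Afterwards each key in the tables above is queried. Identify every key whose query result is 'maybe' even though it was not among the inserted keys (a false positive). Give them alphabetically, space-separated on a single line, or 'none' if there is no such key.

Start: bits=000000
After insert 'cow': sets bits 1 2 5 -> bits=011001
After insert 'pig': sets bits 1 3 4 -> bits=011111
After insert 'bat': sets bits 0 1 5 -> bits=111111
After insert 'dog': sets bits 0 2 3 -> bits=111111
After insert 'fox': sets bits 1 2 3 -> bits=111111
After insert 'elk': sets bits 1 4 5 -> bits=111111
Not inserted: eel ram rat — query each against bits=111111:
query eel: checks bit1=1, bit4=1 (all 1) -> maybe => FALSE POSITIVE
query ram: checks bit0=1, bit1=1, bit4=1 (all 1) -> maybe => FALSE POSITIVE
query rat: checks bit2=1, bit3=1, bit4=1 (all 1) -> maybe => FALSE POSITIVE
False positives (alphabetical): eel ram rat

Answer: eel ram rat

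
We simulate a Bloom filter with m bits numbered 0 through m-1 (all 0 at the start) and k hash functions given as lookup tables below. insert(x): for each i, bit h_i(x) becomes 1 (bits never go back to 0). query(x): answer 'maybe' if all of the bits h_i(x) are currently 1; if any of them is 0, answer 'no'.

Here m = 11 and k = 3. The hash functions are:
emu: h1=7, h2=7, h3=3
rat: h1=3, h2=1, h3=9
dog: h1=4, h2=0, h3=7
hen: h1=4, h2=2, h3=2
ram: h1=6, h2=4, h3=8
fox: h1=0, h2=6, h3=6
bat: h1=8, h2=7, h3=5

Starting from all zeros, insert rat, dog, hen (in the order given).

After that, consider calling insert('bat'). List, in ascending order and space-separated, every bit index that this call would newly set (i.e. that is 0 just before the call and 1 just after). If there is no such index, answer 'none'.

Start: bits=00000000000
After insert 'rat': sets bits 1 3 9 -> bits=01010000010
After insert 'dog': sets bits 0 4 7 -> bits=11011001010
After insert 'hen': sets bits 2 4 -> bits=11111001010
insert 'bat' would touch bits 5 7 8; currently bit5=0, bit7=1, bit8=0
Bits that are 0 among those (would change 0->1): 5 8

Answer: 5 8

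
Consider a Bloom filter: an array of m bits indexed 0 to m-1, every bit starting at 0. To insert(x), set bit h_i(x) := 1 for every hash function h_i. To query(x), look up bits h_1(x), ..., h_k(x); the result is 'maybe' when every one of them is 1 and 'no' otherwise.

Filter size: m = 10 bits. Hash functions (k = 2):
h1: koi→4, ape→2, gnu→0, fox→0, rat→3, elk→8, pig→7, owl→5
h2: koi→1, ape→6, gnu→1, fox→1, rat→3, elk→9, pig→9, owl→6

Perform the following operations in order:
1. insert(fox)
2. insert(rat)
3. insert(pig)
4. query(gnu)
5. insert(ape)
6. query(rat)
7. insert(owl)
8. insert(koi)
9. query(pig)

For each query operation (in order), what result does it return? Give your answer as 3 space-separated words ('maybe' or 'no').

Start: bits=0000000000
Op 1: insert fox -> sets bits 0 1 -> bits=1100000000
Op 2: insert rat -> sets bits 3 -> bits=1101000000
Op 3: insert pig -> sets bits 7 9 -> bits=1101000101
Op 4: query gnu -> checks bit0=1, bit1=1 (all 1) -> maybe
Op 5: insert ape -> sets bits 2 6 -> bits=1111001101
Op 6: query rat -> checks bit3=1 (all 1) -> maybe
Op 7: insert owl -> sets bits 5 6 -> bits=1111011101
Op 8: insert koi -> sets bits 1 4 -> bits=1111111101
Op 9: query pig -> checks bit7=1, bit9=1 (all 1) -> maybe
Query results in order: maybe maybe maybe

Answer: maybe maybe maybe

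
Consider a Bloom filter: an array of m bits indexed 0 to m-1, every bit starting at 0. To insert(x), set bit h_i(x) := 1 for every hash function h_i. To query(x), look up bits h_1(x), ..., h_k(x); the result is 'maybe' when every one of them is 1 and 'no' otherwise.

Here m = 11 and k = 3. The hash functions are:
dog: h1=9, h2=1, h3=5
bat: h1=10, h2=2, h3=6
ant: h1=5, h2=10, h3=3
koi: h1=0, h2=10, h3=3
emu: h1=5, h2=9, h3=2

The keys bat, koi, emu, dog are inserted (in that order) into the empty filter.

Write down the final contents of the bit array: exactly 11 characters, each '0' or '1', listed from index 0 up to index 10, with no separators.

Start: bits=00000000000
After insert 'bat': sets bits 2 6 10 -> bits=00100010001
After insert 'koi': sets bits 0 3 10 -> bits=10110010001
After insert 'emu': sets bits 2 5 9 -> bits=10110110011
After insert 'dog': sets bits 1 5 9 -> bits=11110110011

Answer: 11110110011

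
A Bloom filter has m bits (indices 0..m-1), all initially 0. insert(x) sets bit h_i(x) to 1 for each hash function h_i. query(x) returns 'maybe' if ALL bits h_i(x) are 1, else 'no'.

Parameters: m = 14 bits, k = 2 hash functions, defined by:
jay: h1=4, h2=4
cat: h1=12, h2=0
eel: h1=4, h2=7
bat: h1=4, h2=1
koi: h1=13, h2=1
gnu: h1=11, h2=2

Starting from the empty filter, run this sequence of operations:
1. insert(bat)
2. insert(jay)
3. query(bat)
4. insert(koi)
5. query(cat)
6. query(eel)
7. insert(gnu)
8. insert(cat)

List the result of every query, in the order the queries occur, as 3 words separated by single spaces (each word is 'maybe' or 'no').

Answer: maybe no no

Derivation:
Start: bits=00000000000000
Op 1: insert bat -> sets bits 1 4 -> bits=01001000000000
Op 2: insert jay -> sets bits 4 -> bits=01001000000000
Op 3: query bat -> checks bit1=1, bit4=1 (all 1) -> maybe
Op 4: insert koi -> sets bits 1 13 -> bits=01001000000001
Op 5: query cat -> checks bit0=0, bit12=0 (has a 0) -> no
Op 6: query eel -> checks bit4=1, bit7=0 (has a 0) -> no
Op 7: insert gnu -> sets bits 2 11 -> bits=01101000000101
Op 8: insert cat -> sets bits 0 12 -> bits=11101000000111
Query results in order: maybe no no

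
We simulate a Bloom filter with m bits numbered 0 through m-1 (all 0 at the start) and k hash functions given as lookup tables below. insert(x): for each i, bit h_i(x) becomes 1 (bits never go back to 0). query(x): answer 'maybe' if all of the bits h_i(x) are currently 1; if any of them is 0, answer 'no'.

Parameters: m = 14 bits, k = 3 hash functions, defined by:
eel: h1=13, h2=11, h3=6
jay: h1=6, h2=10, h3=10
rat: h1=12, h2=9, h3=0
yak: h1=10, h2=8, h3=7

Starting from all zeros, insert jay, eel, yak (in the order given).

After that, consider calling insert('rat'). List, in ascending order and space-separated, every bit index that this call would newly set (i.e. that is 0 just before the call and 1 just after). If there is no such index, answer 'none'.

Start: bits=00000000000000
After insert 'jay': sets bits 6 10 -> bits=00000010001000
After insert 'eel': sets bits 6 11 13 -> bits=00000010001101
After insert 'yak': sets bits 7 8 10 -> bits=00000011101101
insert 'rat' would touch bits 0 9 12; currently bit0=0, bit9=0, bit12=0
Bits that are 0 among those (would change 0->1): 0 9 12

Answer: 0 9 12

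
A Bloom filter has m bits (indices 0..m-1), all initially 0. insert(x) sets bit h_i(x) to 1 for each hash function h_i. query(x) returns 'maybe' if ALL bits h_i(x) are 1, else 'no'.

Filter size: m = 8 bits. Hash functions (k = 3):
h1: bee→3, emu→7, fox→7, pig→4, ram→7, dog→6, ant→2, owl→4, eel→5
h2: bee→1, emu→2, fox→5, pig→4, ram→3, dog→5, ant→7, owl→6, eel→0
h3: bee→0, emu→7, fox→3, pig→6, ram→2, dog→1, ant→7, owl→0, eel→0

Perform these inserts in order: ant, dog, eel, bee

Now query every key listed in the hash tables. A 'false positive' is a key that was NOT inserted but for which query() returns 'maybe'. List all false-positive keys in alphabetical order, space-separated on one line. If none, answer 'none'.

Start: bits=00000000
After insert 'ant': sets bits 2 7 -> bits=00100001
After insert 'dog': sets bits 1 5 6 -> bits=01100111
After insert 'eel': sets bits 0 5 -> bits=11100111
After insert 'bee': sets bits 0 1 3 -> bits=11110111
Not inserted: emu fox owl pig ram — query each against bits=11110111:
query emu: checks bit2=1, bit7=1 (all 1) -> maybe => FALSE POSITIVE
query fox: checks bit3=1, bit5=1, bit7=1 (all 1) -> maybe => FALSE POSITIVE
query owl: checks bit0=1, bit4=0, bit6=1 (has a 0) -> no => not a false positive
query pig: checks bit4=0, bit6=1 (has a 0) -> no => not a false positive
query ram: checks bit2=1, bit3=1, bit7=1 (all 1) -> maybe => FALSE POSITIVE
False positives (alphabetical): emu fox ram

Answer: emu fox ram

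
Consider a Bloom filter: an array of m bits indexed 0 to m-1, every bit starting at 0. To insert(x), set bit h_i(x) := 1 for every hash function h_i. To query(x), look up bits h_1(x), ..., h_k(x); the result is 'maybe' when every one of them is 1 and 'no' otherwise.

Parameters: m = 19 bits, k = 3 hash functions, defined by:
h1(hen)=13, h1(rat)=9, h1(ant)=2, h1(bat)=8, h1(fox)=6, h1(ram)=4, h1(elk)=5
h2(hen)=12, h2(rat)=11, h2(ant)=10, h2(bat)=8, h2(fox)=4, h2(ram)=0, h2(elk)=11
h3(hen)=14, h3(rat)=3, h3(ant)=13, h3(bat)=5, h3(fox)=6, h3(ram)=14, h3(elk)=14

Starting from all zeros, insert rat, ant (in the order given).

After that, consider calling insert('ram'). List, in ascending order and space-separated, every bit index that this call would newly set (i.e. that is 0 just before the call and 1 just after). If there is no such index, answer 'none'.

Start: bits=0000000000000000000
After insert 'rat': sets bits 3 9 11 -> bits=0001000001010000000
After insert 'ant': sets bits 2 10 13 -> bits=0011000001110100000
insert 'ram' would touch bits 0 4 14; currently bit0=0, bit4=0, bit14=0
Bits that are 0 among those (would change 0->1): 0 4 14

Answer: 0 4 14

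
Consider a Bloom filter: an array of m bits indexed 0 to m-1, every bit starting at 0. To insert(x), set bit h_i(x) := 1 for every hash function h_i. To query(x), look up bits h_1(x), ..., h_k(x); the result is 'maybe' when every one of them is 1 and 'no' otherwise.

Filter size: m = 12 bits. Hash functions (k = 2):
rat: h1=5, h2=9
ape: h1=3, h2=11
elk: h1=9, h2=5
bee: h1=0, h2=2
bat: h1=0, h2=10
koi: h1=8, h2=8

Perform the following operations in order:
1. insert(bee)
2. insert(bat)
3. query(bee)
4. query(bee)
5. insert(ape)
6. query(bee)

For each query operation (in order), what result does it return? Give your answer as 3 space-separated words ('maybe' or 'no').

Start: bits=000000000000
Op 1: insert bee -> sets bits 0 2 -> bits=101000000000
Op 2: insert bat -> sets bits 0 10 -> bits=101000000010
Op 3: query bee -> checks bit0=1, bit2=1 (all 1) -> maybe
Op 4: query bee -> checks bit0=1, bit2=1 (all 1) -> maybe
Op 5: insert ape -> sets bits 3 11 -> bits=101100000011
Op 6: query bee -> checks bit0=1, bit2=1 (all 1) -> maybe
Query results in order: maybe maybe maybe

Answer: maybe maybe maybe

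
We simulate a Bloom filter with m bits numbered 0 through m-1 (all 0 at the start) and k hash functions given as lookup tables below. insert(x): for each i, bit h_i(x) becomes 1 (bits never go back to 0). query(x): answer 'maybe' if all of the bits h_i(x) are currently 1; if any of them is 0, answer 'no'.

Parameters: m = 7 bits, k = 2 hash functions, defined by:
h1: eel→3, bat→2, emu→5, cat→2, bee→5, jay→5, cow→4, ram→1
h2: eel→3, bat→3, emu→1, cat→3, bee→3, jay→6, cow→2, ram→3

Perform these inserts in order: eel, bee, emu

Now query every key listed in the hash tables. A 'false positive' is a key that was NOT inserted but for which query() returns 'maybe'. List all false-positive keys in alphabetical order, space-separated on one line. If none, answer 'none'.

Answer: ram

Derivation:
Start: bits=0000000
After insert 'eel': sets bits 3 -> bits=0001000
After insert 'bee': sets bits 3 5 -> bits=0001010
After insert 'emu': sets bits 1 5 -> bits=0101010
Not inserted: bat cat cow jay ram — query each against bits=0101010:
query bat: checks bit2=0, bit3=1 (has a 0) -> no => not a false positive
query cat: checks bit2=0, bit3=1 (has a 0) -> no => not a false positive
query cow: checks bit2=0, bit4=0 (has a 0) -> no => not a false positive
query jay: checks bit5=1, bit6=0 (has a 0) -> no => not a false positive
query ram: checks bit1=1, bit3=1 (all 1) -> maybe => FALSE POSITIVE
False positives (alphabetical): ram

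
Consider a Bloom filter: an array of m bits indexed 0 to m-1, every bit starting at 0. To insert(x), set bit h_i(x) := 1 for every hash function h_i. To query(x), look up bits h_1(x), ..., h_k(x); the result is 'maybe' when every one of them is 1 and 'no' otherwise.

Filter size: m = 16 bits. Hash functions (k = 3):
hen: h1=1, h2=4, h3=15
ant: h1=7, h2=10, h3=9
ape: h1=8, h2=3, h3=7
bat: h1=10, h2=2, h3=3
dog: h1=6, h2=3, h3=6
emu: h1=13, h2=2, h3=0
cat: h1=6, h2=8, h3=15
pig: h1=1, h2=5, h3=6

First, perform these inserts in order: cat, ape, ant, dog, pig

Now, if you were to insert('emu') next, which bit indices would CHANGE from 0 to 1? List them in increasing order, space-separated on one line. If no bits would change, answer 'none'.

Start: bits=0000000000000000
After insert 'cat': sets bits 6 8 15 -> bits=0000001010000001
After insert 'ape': sets bits 3 7 8 -> bits=0001001110000001
After insert 'ant': sets bits 7 9 10 -> bits=0001001111100001
After insert 'dog': sets bits 3 6 -> bits=0001001111100001
After insert 'pig': sets bits 1 5 6 -> bits=0101011111100001
insert 'emu' would touch bits 0 2 13; currently bit0=0, bit2=0, bit13=0
Bits that are 0 among those (would change 0->1): 0 2 13

Answer: 0 2 13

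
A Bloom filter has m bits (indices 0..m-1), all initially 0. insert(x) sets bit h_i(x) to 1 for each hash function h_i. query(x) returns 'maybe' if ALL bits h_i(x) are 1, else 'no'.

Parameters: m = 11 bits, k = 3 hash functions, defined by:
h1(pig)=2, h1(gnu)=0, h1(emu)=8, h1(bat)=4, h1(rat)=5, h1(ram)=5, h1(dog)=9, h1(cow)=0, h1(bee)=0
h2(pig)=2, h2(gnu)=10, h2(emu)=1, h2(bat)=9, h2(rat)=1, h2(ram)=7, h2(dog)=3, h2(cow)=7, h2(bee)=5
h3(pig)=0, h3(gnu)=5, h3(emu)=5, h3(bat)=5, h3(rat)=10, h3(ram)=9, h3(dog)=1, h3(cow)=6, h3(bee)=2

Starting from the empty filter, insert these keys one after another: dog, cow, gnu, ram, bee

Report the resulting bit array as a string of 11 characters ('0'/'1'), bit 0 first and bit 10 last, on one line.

Start: bits=00000000000
After insert 'dog': sets bits 1 3 9 -> bits=01010000010
After insert 'cow': sets bits 0 6 7 -> bits=11010011010
After insert 'gnu': sets bits 0 5 10 -> bits=11010111011
After insert 'ram': sets bits 5 7 9 -> bits=11010111011
After insert 'bee': sets bits 0 2 5 -> bits=11110111011

Answer: 11110111011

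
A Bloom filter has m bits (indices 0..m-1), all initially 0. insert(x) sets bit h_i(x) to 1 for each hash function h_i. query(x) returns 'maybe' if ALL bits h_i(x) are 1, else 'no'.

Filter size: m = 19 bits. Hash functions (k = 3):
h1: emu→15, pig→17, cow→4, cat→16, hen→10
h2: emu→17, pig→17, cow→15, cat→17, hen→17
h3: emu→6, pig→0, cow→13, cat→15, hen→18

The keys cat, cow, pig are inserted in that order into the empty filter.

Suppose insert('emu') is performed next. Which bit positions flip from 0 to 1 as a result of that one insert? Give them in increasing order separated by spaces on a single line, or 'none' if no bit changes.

Start: bits=0000000000000000000
After insert 'cat': sets bits 15 16 17 -> bits=0000000000000001110
After insert 'cow': sets bits 4 13 15 -> bits=0000100000000101110
After insert 'pig': sets bits 0 17 -> bits=1000100000000101110
insert 'emu' would touch bits 6 15 17; currently bit6=0, bit15=1, bit17=1
Bits that are 0 among those (would change 0->1): 6

Answer: 6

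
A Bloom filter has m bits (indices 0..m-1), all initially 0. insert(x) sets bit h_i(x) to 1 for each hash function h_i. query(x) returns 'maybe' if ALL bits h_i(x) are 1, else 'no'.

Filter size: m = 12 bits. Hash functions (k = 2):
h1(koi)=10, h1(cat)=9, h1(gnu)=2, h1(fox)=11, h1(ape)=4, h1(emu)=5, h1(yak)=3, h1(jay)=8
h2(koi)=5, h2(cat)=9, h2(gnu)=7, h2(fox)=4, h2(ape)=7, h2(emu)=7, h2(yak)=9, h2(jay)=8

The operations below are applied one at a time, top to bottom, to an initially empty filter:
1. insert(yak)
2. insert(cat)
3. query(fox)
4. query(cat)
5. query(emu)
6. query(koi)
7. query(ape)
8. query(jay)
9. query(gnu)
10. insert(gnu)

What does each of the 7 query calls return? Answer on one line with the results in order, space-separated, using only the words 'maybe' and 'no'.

Start: bits=000000000000
Op 1: insert yak -> sets bits 3 9 -> bits=000100000100
Op 2: insert cat -> sets bits 9 -> bits=000100000100
Op 3: query fox -> checks bit4=0, bit11=0 (has a 0) -> no
Op 4: query cat -> checks bit9=1 (all 1) -> maybe
Op 5: query emu -> checks bit5=0, bit7=0 (has a 0) -> no
Op 6: query koi -> checks bit5=0, bit10=0 (has a 0) -> no
Op 7: query ape -> checks bit4=0, bit7=0 (has a 0) -> no
Op 8: query jay -> checks bit8=0 (has a 0) -> no
Op 9: query gnu -> checks bit2=0, bit7=0 (has a 0) -> no
Op 10: insert gnu -> sets bits 2 7 -> bits=001100010100
Query results in order: no maybe no no no no no

Answer: no maybe no no no no no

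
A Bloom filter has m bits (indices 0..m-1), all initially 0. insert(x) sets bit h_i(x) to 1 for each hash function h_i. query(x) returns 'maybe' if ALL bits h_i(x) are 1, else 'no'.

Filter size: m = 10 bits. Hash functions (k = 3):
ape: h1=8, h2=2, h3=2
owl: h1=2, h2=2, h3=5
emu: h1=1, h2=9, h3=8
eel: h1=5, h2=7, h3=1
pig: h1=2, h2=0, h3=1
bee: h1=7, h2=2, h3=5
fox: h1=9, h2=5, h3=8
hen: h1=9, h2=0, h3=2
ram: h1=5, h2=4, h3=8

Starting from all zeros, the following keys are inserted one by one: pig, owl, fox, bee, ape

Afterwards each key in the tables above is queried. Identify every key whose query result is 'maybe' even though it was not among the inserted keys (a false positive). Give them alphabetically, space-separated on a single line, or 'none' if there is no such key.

Start: bits=0000000000
After insert 'pig': sets bits 0 1 2 -> bits=1110000000
After insert 'owl': sets bits 2 5 -> bits=1110010000
After insert 'fox': sets bits 5 8 9 -> bits=1110010011
After insert 'bee': sets bits 2 5 7 -> bits=1110010111
After insert 'ape': sets bits 2 8 -> bits=1110010111
Not inserted: eel emu hen ram — query each against bits=1110010111:
query eel: checks bit1=1, bit5=1, bit7=1 (all 1) -> maybe => FALSE POSITIVE
query emu: checks bit1=1, bit8=1, bit9=1 (all 1) -> maybe => FALSE POSITIVE
query hen: checks bit0=1, bit2=1, bit9=1 (all 1) -> maybe => FALSE POSITIVE
query ram: checks bit4=0, bit5=1, bit8=1 (has a 0) -> no => not a false positive
False positives (alphabetical): eel emu hen

Answer: eel emu hen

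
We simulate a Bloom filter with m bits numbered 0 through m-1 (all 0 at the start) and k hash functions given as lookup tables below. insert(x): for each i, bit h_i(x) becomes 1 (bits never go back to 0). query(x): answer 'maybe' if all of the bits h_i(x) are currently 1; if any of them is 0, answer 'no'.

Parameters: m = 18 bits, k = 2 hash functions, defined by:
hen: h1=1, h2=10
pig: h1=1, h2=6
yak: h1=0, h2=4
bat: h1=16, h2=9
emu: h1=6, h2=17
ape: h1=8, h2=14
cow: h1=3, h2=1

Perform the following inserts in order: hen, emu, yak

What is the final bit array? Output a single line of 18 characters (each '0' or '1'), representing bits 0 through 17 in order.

Start: bits=000000000000000000
After insert 'hen': sets bits 1 10 -> bits=010000000010000000
After insert 'emu': sets bits 6 17 -> bits=010000100010000001
After insert 'yak': sets bits 0 4 -> bits=110010100010000001

Answer: 110010100010000001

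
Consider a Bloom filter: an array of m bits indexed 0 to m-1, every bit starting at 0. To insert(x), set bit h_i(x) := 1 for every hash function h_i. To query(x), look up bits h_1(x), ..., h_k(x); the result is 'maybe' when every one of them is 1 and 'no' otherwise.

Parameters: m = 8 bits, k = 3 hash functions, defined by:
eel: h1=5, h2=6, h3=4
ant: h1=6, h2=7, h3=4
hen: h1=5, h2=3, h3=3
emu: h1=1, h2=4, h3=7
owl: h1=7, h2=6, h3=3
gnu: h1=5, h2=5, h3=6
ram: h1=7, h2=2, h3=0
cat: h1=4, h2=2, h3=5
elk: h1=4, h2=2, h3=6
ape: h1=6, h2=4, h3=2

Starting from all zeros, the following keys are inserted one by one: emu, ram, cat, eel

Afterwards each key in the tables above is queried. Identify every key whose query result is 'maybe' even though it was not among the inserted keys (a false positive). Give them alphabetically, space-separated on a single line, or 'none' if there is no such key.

Start: bits=00000000
After insert 'emu': sets bits 1 4 7 -> bits=01001001
After insert 'ram': sets bits 0 2 7 -> bits=11101001
After insert 'cat': sets bits 2 4 5 -> bits=11101101
After insert 'eel': sets bits 4 5 6 -> bits=11101111
Not inserted: ant ape elk gnu hen owl — query each against bits=11101111:
query ant: checks bit4=1, bit6=1, bit7=1 (all 1) -> maybe => FALSE POSITIVE
query ape: checks bit2=1, bit4=1, bit6=1 (all 1) -> maybe => FALSE POSITIVE
query elk: checks bit2=1, bit4=1, bit6=1 (all 1) -> maybe => FALSE POSITIVE
query gnu: checks bit5=1, bit6=1 (all 1) -> maybe => FALSE POSITIVE
query hen: checks bit3=0, bit5=1 (has a 0) -> no => not a false positive
query owl: checks bit3=0, bit6=1, bit7=1 (has a 0) -> no => not a false positive
False positives (alphabetical): ant ape elk gnu

Answer: ant ape elk gnu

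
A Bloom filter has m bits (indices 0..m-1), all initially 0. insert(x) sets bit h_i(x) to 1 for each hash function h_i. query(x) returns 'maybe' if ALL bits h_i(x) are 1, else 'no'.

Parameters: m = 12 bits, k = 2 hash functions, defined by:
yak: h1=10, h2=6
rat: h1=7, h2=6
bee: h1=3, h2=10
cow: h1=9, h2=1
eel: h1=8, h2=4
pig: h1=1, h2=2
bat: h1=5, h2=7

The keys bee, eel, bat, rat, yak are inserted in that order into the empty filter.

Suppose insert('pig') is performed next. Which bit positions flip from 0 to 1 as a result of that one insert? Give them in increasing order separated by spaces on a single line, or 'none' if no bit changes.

Answer: 1 2

Derivation:
Start: bits=000000000000
After insert 'bee': sets bits 3 10 -> bits=000100000010
After insert 'eel': sets bits 4 8 -> bits=000110001010
After insert 'bat': sets bits 5 7 -> bits=000111011010
After insert 'rat': sets bits 6 7 -> bits=000111111010
After insert 'yak': sets bits 6 10 -> bits=000111111010
insert 'pig' would touch bits 1 2; currently bit1=0, bit2=0
Bits that are 0 among those (would change 0->1): 1 2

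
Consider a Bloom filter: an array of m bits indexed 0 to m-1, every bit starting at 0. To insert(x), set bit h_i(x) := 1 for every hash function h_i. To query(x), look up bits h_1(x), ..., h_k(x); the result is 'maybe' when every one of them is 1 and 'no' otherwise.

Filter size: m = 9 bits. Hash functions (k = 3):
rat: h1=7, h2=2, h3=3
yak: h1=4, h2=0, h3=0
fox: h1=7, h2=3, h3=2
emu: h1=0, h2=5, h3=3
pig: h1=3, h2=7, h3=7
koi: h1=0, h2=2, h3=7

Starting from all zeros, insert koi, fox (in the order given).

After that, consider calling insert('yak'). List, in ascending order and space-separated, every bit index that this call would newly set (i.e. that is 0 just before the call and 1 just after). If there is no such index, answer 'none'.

Answer: 4

Derivation:
Start: bits=000000000
After insert 'koi': sets bits 0 2 7 -> bits=101000010
After insert 'fox': sets bits 2 3 7 -> bits=101100010
insert 'yak' would touch bits 0 4; currently bit0=1, bit4=0
Bits that are 0 among those (would change 0->1): 4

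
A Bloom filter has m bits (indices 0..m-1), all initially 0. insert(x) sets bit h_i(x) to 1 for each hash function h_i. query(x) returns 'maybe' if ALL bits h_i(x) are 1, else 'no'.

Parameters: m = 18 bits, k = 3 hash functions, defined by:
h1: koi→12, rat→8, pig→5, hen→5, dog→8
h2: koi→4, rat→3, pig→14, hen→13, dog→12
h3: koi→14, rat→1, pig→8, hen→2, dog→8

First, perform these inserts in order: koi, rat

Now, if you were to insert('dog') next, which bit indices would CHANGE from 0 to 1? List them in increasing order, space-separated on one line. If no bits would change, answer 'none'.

Answer: none

Derivation:
Start: bits=000000000000000000
After insert 'koi': sets bits 4 12 14 -> bits=000010000000101000
After insert 'rat': sets bits 1 3 8 -> bits=010110001000101000
insert 'dog' would touch bits 8 12; currently bit8=1, bit12=1
Bits that are 0 among those (would change 0->1): none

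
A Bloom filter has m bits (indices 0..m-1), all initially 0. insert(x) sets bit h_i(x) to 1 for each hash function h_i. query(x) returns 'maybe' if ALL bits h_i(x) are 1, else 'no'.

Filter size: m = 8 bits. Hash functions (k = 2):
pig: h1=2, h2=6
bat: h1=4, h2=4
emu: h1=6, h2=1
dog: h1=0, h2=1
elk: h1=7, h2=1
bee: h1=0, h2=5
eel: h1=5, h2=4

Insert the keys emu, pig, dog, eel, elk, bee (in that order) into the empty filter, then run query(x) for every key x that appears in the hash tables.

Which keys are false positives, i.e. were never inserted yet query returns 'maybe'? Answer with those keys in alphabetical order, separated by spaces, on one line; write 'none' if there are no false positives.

Answer: bat

Derivation:
Start: bits=00000000
After insert 'emu': sets bits 1 6 -> bits=01000010
After insert 'pig': sets bits 2 6 -> bits=01100010
After insert 'dog': sets bits 0 1 -> bits=11100010
After insert 'eel': sets bits 4 5 -> bits=11101110
After insert 'elk': sets bits 1 7 -> bits=11101111
After insert 'bee': sets bits 0 5 -> bits=11101111
Not inserted: bat — query each against bits=11101111:
query bat: checks bit4=1 (all 1) -> maybe => FALSE POSITIVE
False positives (alphabetical): bat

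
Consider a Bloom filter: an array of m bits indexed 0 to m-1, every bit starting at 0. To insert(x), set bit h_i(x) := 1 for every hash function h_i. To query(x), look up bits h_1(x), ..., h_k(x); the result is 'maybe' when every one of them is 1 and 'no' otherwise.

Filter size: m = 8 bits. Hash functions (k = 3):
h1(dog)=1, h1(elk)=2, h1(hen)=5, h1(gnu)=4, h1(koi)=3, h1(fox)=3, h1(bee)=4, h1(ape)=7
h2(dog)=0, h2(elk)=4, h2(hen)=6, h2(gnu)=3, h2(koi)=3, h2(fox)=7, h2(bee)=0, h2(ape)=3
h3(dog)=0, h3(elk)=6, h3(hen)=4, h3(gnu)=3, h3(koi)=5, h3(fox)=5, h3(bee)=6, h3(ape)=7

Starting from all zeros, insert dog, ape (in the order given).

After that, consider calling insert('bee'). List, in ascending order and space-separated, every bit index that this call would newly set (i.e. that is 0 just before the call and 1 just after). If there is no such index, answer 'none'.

Start: bits=00000000
After insert 'dog': sets bits 0 1 -> bits=11000000
After insert 'ape': sets bits 3 7 -> bits=11010001
insert 'bee' would touch bits 0 4 6; currently bit0=1, bit4=0, bit6=0
Bits that are 0 among those (would change 0->1): 4 6

Answer: 4 6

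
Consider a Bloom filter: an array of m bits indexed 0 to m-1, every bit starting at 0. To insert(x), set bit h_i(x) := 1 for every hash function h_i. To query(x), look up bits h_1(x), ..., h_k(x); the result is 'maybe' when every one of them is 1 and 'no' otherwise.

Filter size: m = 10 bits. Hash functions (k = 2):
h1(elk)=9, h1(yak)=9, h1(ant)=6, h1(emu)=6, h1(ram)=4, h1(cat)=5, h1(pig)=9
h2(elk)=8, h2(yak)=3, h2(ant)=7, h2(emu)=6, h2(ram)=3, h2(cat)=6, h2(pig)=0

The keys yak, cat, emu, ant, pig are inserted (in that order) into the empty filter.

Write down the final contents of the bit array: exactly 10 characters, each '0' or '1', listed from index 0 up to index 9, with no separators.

Start: bits=0000000000
After insert 'yak': sets bits 3 9 -> bits=0001000001
After insert 'cat': sets bits 5 6 -> bits=0001011001
After insert 'emu': sets bits 6 -> bits=0001011001
After insert 'ant': sets bits 6 7 -> bits=0001011101
After insert 'pig': sets bits 0 9 -> bits=1001011101

Answer: 1001011101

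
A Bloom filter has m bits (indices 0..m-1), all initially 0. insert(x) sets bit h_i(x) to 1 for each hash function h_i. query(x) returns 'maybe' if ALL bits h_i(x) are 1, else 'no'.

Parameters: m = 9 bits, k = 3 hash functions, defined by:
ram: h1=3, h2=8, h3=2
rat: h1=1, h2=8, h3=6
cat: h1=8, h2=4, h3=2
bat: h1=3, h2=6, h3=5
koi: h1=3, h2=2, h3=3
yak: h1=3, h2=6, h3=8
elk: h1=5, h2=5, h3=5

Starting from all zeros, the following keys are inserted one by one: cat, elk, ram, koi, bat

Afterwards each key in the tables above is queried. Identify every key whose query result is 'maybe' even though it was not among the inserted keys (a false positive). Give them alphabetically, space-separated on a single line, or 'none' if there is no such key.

Answer: yak

Derivation:
Start: bits=000000000
After insert 'cat': sets bits 2 4 8 -> bits=001010001
After insert 'elk': sets bits 5 -> bits=001011001
After insert 'ram': sets bits 2 3 8 -> bits=001111001
After insert 'koi': sets bits 2 3 -> bits=001111001
After insert 'bat': sets bits 3 5 6 -> bits=001111101
Not inserted: rat yak — query each against bits=001111101:
query rat: checks bit1=0, bit6=1, bit8=1 (has a 0) -> no => not a false positive
query yak: checks bit3=1, bit6=1, bit8=1 (all 1) -> maybe => FALSE POSITIVE
False positives (alphabetical): yak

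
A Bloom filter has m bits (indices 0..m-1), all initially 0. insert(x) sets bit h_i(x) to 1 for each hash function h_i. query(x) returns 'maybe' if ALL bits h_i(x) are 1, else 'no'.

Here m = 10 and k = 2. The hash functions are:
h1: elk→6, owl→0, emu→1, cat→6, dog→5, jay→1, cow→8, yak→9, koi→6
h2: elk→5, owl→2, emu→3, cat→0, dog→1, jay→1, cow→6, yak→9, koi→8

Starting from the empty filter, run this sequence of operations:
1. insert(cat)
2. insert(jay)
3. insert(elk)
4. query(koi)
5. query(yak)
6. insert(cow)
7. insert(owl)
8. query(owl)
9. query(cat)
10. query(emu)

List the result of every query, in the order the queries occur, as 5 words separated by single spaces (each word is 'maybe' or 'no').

Start: bits=0000000000
Op 1: insert cat -> sets bits 0 6 -> bits=1000001000
Op 2: insert jay -> sets bits 1 -> bits=1100001000
Op 3: insert elk -> sets bits 5 6 -> bits=1100011000
Op 4: query koi -> checks bit6=1, bit8=0 (has a 0) -> no
Op 5: query yak -> checks bit9=0 (has a 0) -> no
Op 6: insert cow -> sets bits 6 8 -> bits=1100011010
Op 7: insert owl -> sets bits 0 2 -> bits=1110011010
Op 8: query owl -> checks bit0=1, bit2=1 (all 1) -> maybe
Op 9: query cat -> checks bit0=1, bit6=1 (all 1) -> maybe
Op 10: query emu -> checks bit1=1, bit3=0 (has a 0) -> no
Query results in order: no no maybe maybe no

Answer: no no maybe maybe no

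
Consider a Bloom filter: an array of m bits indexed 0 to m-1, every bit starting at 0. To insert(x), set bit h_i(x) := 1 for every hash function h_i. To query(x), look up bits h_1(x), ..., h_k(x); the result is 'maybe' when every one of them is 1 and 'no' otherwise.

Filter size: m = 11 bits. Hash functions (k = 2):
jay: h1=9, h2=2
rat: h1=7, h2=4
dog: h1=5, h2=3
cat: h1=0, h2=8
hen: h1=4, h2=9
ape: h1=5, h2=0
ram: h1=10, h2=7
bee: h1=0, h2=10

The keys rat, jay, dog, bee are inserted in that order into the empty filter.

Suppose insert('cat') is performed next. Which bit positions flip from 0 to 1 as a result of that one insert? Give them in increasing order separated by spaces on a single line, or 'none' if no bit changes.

Start: bits=00000000000
After insert 'rat': sets bits 4 7 -> bits=00001001000
After insert 'jay': sets bits 2 9 -> bits=00101001010
After insert 'dog': sets bits 3 5 -> bits=00111101010
After insert 'bee': sets bits 0 10 -> bits=10111101011
insert 'cat' would touch bits 0 8; currently bit0=1, bit8=0
Bits that are 0 among those (would change 0->1): 8

Answer: 8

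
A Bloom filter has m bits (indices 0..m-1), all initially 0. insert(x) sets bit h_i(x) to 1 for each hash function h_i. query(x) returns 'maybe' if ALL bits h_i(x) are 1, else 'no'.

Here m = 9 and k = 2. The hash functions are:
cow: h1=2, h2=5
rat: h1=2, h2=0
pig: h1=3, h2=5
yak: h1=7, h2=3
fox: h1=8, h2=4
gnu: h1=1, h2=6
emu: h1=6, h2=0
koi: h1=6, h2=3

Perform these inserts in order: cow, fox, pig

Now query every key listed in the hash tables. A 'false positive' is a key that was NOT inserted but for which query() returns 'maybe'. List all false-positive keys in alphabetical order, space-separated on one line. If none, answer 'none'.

Answer: none

Derivation:
Start: bits=000000000
After insert 'cow': sets bits 2 5 -> bits=001001000
After insert 'fox': sets bits 4 8 -> bits=001011001
After insert 'pig': sets bits 3 5 -> bits=001111001
Not inserted: emu gnu koi rat yak — query each against bits=001111001:
query emu: checks bit0=0, bit6=0 (has a 0) -> no => not a false positive
query gnu: checks bit1=0, bit6=0 (has a 0) -> no => not a false positive
query koi: checks bit3=1, bit6=0 (has a 0) -> no => not a false positive
query rat: checks bit0=0, bit2=1 (has a 0) -> no => not a false positive
query yak: checks bit3=1, bit7=0 (has a 0) -> no => not a false positive
False positives (alphabetical): none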